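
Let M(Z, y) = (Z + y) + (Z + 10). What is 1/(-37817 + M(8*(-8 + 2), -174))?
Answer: -1/38077 ≈ -2.6263e-5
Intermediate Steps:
M(Z, y) = 10 + y + 2*Z (M(Z, y) = (Z + y) + (10 + Z) = 10 + y + 2*Z)
1/(-37817 + M(8*(-8 + 2), -174)) = 1/(-37817 + (10 - 174 + 2*(8*(-8 + 2)))) = 1/(-37817 + (10 - 174 + 2*(8*(-6)))) = 1/(-37817 + (10 - 174 + 2*(-48))) = 1/(-37817 + (10 - 174 - 96)) = 1/(-37817 - 260) = 1/(-38077) = -1/38077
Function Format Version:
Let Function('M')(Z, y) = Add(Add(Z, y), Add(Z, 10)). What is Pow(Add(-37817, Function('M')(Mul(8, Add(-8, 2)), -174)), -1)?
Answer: Rational(-1, 38077) ≈ -2.6263e-5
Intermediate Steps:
Function('M')(Z, y) = Add(10, y, Mul(2, Z)) (Function('M')(Z, y) = Add(Add(Z, y), Add(10, Z)) = Add(10, y, Mul(2, Z)))
Pow(Add(-37817, Function('M')(Mul(8, Add(-8, 2)), -174)), -1) = Pow(Add(-37817, Add(10, -174, Mul(2, Mul(8, Add(-8, 2))))), -1) = Pow(Add(-37817, Add(10, -174, Mul(2, Mul(8, -6)))), -1) = Pow(Add(-37817, Add(10, -174, Mul(2, -48))), -1) = Pow(Add(-37817, Add(10, -174, -96)), -1) = Pow(Add(-37817, -260), -1) = Pow(-38077, -1) = Rational(-1, 38077)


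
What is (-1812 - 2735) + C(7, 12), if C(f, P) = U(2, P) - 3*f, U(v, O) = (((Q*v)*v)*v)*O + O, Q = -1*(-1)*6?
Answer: -3980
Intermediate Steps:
Q = 6 (Q = 1*6 = 6)
U(v, O) = O + 6*O*v**3 (U(v, O) = (((6*v)*v)*v)*O + O = ((6*v**2)*v)*O + O = (6*v**3)*O + O = 6*O*v**3 + O = O + 6*O*v**3)
C(f, P) = -3*f + 49*P (C(f, P) = P*(1 + 6*2**3) - 3*f = P*(1 + 6*8) - 3*f = P*(1 + 48) - 3*f = P*49 - 3*f = 49*P - 3*f = -3*f + 49*P)
(-1812 - 2735) + C(7, 12) = (-1812 - 2735) + (-3*7 + 49*12) = -4547 + (-21 + 588) = -4547 + 567 = -3980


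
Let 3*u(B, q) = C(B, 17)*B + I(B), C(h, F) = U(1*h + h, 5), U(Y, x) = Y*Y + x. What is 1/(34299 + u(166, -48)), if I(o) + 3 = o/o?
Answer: 3/18400909 ≈ 1.6304e-7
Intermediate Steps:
I(o) = -2 (I(o) = -3 + o/o = -3 + 1 = -2)
U(Y, x) = x + Y² (U(Y, x) = Y² + x = x + Y²)
C(h, F) = 5 + 4*h² (C(h, F) = 5 + (1*h + h)² = 5 + (h + h)² = 5 + (2*h)² = 5 + 4*h²)
u(B, q) = -⅔ + B*(5 + 4*B²)/3 (u(B, q) = ((5 + 4*B²)*B - 2)/3 = (B*(5 + 4*B²) - 2)/3 = (-2 + B*(5 + 4*B²))/3 = -⅔ + B*(5 + 4*B²)/3)
1/(34299 + u(166, -48)) = 1/(34299 + (-⅔ + (⅓)*166*(5 + 4*166²))) = 1/(34299 + (-⅔ + (⅓)*166*(5 + 4*27556))) = 1/(34299 + (-⅔ + (⅓)*166*(5 + 110224))) = 1/(34299 + (-⅔ + (⅓)*166*110229)) = 1/(34299 + (-⅔ + 6099338)) = 1/(34299 + 18298012/3) = 1/(18400909/3) = 3/18400909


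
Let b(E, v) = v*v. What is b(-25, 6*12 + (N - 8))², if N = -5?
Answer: 12117361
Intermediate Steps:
b(E, v) = v²
b(-25, 6*12 + (N - 8))² = ((6*12 + (-5 - 8))²)² = ((72 - 13)²)² = (59²)² = 3481² = 12117361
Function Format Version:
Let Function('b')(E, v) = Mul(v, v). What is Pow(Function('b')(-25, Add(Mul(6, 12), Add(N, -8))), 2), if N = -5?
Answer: 12117361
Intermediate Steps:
Function('b')(E, v) = Pow(v, 2)
Pow(Function('b')(-25, Add(Mul(6, 12), Add(N, -8))), 2) = Pow(Pow(Add(Mul(6, 12), Add(-5, -8)), 2), 2) = Pow(Pow(Add(72, -13), 2), 2) = Pow(Pow(59, 2), 2) = Pow(3481, 2) = 12117361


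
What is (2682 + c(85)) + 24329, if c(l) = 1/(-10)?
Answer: 270109/10 ≈ 27011.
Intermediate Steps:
c(l) = -⅒
(2682 + c(85)) + 24329 = (2682 - ⅒) + 24329 = 26819/10 + 24329 = 270109/10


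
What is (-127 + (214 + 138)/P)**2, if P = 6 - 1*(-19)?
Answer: 7969329/625 ≈ 12751.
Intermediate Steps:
P = 25 (P = 6 + 19 = 25)
(-127 + (214 + 138)/P)**2 = (-127 + (214 + 138)/25)**2 = (-127 + 352*(1/25))**2 = (-127 + 352/25)**2 = (-2823/25)**2 = 7969329/625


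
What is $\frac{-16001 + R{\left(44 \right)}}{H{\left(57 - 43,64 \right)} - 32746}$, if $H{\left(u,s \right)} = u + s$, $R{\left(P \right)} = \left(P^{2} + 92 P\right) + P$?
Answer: $\frac{9973}{32668} \approx 0.30528$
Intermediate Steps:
$R{\left(P \right)} = P^{2} + 93 P$
$H{\left(u,s \right)} = s + u$
$\frac{-16001 + R{\left(44 \right)}}{H{\left(57 - 43,64 \right)} - 32746} = \frac{-16001 + 44 \left(93 + 44\right)}{\left(64 + \left(57 - 43\right)\right) - 32746} = \frac{-16001 + 44 \cdot 137}{\left(64 + 14\right) - 32746} = \frac{-16001 + 6028}{78 - 32746} = - \frac{9973}{-32668} = \left(-9973\right) \left(- \frac{1}{32668}\right) = \frac{9973}{32668}$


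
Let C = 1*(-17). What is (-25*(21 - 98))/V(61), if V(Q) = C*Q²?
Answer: -1925/63257 ≈ -0.030431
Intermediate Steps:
C = -17
V(Q) = -17*Q²
(-25*(21 - 98))/V(61) = (-25*(21 - 98))/((-17*61²)) = (-25*(-77))/((-17*3721)) = 1925/(-63257) = 1925*(-1/63257) = -1925/63257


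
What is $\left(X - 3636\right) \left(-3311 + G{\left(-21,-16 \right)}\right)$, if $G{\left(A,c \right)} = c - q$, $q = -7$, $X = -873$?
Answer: $14969880$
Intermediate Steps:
$G{\left(A,c \right)} = 7 + c$ ($G{\left(A,c \right)} = c - -7 = c + 7 = 7 + c$)
$\left(X - 3636\right) \left(-3311 + G{\left(-21,-16 \right)}\right) = \left(-873 - 3636\right) \left(-3311 + \left(7 - 16\right)\right) = - 4509 \left(-3311 - 9\right) = \left(-4509\right) \left(-3320\right) = 14969880$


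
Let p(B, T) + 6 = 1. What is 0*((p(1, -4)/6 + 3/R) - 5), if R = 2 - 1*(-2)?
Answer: 0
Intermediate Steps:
p(B, T) = -5 (p(B, T) = -6 + 1 = -5)
R = 4 (R = 2 + 2 = 4)
0*((p(1, -4)/6 + 3/R) - 5) = 0*((-5/6 + 3/4) - 5) = 0*(-1/12 - 5) = 0*(-61/12) = 0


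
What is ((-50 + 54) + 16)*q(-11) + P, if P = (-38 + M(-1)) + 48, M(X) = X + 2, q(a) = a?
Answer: -209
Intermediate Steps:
M(X) = 2 + X
P = 11 (P = (-38 + (2 - 1)) + 48 = (-38 + 1) + 48 = -37 + 48 = 11)
((-50 + 54) + 16)*q(-11) + P = ((-50 + 54) + 16)*(-11) + 11 = (4 + 16)*(-11) + 11 = 20*(-11) + 11 = -220 + 11 = -209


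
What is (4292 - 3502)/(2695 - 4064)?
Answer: -790/1369 ≈ -0.57706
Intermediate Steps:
(4292 - 3502)/(2695 - 4064) = 790/(-1369) = 790*(-1/1369) = -790/1369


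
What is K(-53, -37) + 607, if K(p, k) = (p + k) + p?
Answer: 464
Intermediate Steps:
K(p, k) = k + 2*p (K(p, k) = (k + p) + p = k + 2*p)
K(-53, -37) + 607 = (-37 + 2*(-53)) + 607 = (-37 - 106) + 607 = -143 + 607 = 464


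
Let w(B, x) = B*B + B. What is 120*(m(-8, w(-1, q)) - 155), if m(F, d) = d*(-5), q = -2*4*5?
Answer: -18600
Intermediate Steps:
q = -40 (q = -8*5 = -40)
w(B, x) = B + B**2 (w(B, x) = B**2 + B = B + B**2)
m(F, d) = -5*d
120*(m(-8, w(-1, q)) - 155) = 120*(-(-5)*(1 - 1) - 155) = 120*(-(-5)*0 - 155) = 120*(-5*0 - 155) = 120*(0 - 155) = 120*(-155) = -18600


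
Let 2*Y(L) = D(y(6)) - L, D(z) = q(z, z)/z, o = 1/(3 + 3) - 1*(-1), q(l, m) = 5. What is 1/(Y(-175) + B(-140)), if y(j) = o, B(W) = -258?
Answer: -14/2357 ≈ -0.0059398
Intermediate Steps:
o = 7/6 (o = 1/6 + 1 = ⅙ + 1 = 7/6 ≈ 1.1667)
y(j) = 7/6
D(z) = 5/z
Y(L) = 15/7 - L/2 (Y(L) = (5/(7/6) - L)/2 = (5*(6/7) - L)/2 = (30/7 - L)/2 = 15/7 - L/2)
1/(Y(-175) + B(-140)) = 1/((15/7 - ½*(-175)) - 258) = 1/((15/7 + 175/2) - 258) = 1/(1255/14 - 258) = 1/(-2357/14) = -14/2357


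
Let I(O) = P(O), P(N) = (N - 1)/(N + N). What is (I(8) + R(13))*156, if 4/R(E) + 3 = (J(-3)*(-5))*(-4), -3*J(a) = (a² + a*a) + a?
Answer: 25623/412 ≈ 62.192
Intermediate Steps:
J(a) = -2*a²/3 - a/3 (J(a) = -((a² + a*a) + a)/3 = -((a² + a²) + a)/3 = -(2*a² + a)/3 = -(a + 2*a²)/3 = -2*a²/3 - a/3)
P(N) = (-1 + N)/(2*N) (P(N) = (-1 + N)/((2*N)) = (-1 + N)*(1/(2*N)) = (-1 + N)/(2*N))
I(O) = (-1 + O)/(2*O)
R(E) = -4/103 (R(E) = 4/(-3 + (-⅓*(-3)*(1 + 2*(-3))*(-5))*(-4)) = 4/(-3 + (-⅓*(-3)*(1 - 6)*(-5))*(-4)) = 4/(-3 + (-⅓*(-3)*(-5)*(-5))*(-4)) = 4/(-3 - 5*(-5)*(-4)) = 4/(-3 + 25*(-4)) = 4/(-3 - 100) = 4/(-103) = 4*(-1/103) = -4/103)
(I(8) + R(13))*156 = ((½)*(-1 + 8)/8 - 4/103)*156 = ((½)*(⅛)*7 - 4/103)*156 = (7/16 - 4/103)*156 = (657/1648)*156 = 25623/412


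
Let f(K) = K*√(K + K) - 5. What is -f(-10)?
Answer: 5 + 20*I*√5 ≈ 5.0 + 44.721*I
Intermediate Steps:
f(K) = -5 + √2*K^(3/2) (f(K) = K*√(2*K) - 5 = K*(√2*√K) - 5 = √2*K^(3/2) - 5 = -5 + √2*K^(3/2))
-f(-10) = -(-5 + √2*(-10)^(3/2)) = -(-5 + √2*(-10*I*√10)) = -(-5 - 20*I*√5) = 5 + 20*I*√5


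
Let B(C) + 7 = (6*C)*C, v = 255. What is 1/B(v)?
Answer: 1/390143 ≈ 2.5632e-6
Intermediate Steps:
B(C) = -7 + 6*C² (B(C) = -7 + (6*C)*C = -7 + 6*C²)
1/B(v) = 1/(-7 + 6*255²) = 1/(-7 + 6*65025) = 1/(-7 + 390150) = 1/390143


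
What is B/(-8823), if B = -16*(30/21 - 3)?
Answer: -176/61761 ≈ -0.0028497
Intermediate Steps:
B = 176/7 (B = -16*(30*(1/21) - 3) = -16*(10/7 - 3) = -16*(-11/7) = 176/7 ≈ 25.143)
B/(-8823) = (176/7)/(-8823) = (176/7)*(-1/8823) = -176/61761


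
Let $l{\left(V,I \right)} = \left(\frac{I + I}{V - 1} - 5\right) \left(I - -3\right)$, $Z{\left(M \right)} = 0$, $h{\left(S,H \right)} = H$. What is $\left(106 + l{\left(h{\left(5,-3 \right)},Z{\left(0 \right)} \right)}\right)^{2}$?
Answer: $8281$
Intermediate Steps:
$l{\left(V,I \right)} = \left(-5 + \frac{2 I}{-1 + V}\right) \left(3 + I\right)$ ($l{\left(V,I \right)} = \left(\frac{2 I}{-1 + V} - 5\right) \left(I + 3\right) = \left(\frac{2 I}{-1 + V} - 5\right) \left(3 + I\right) = \left(-5 + \frac{2 I}{-1 + V}\right) \left(3 + I\right)$)
$\left(106 + l{\left(h{\left(5,-3 \right)},Z{\left(0 \right)} \right)}\right)^{2} = \left(106 + \frac{15 - -45 + 2 \cdot 0^{2} + 11 \cdot 0 - 0 \left(-3\right)}{-1 - 3}\right)^{2} = \left(106 + \frac{15 + 45 + 2 \cdot 0 + 0 + 0}{-4}\right)^{2} = \left(106 - \frac{15 + 45 + 0 + 0 + 0}{4}\right)^{2} = \left(106 - 15\right)^{2} = 91^{2} = 8281$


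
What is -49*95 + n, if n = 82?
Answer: -4573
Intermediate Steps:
-49*95 + n = -49*95 + 82 = -4655 + 82 = -4573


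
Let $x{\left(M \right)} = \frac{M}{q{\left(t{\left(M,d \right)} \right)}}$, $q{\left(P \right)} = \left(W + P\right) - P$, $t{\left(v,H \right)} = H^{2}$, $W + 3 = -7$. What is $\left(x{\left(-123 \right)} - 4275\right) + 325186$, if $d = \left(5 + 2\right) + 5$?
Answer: $\frac{3209233}{10} \approx 3.2092 \cdot 10^{5}$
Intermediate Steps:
$W = -10$ ($W = -3 - 7 = -10$)
$d = 12$ ($d = 7 + 5 = 12$)
$q{\left(P \right)} = -10$ ($q{\left(P \right)} = \left(-10 + P\right) - P = -10$)
$x{\left(M \right)} = - \frac{M}{10}$ ($x{\left(M \right)} = \frac{M}{-10} = M \left(- \frac{1}{10}\right) = - \frac{M}{10}$)
$\left(x{\left(-123 \right)} - 4275\right) + 325186 = \left(\left(- \frac{1}{10}\right) \left(-123\right) - 4275\right) + 325186 = \left(\frac{123}{10} - 4275\right) + 325186 = - \frac{42627}{10} + 325186 = \frac{3209233}{10}$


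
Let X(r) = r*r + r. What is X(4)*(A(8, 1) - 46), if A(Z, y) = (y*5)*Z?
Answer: -120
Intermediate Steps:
X(r) = r + r² (X(r) = r² + r = r + r²)
A(Z, y) = 5*Z*y (A(Z, y) = (5*y)*Z = 5*Z*y)
X(4)*(A(8, 1) - 46) = (4*(1 + 4))*(5*8*1 - 46) = (4*5)*(40 - 46) = 20*(-6) = -120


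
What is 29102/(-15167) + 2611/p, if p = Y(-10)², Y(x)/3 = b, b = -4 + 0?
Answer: 35410349/2184048 ≈ 16.213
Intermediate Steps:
b = -4
Y(x) = -12 (Y(x) = 3*(-4) = -12)
p = 144 (p = (-12)² = 144)
29102/(-15167) + 2611/p = 29102/(-15167) + 2611/144 = 29102*(-1/15167) + 2611*(1/144) = -29102/15167 + 2611/144 = 35410349/2184048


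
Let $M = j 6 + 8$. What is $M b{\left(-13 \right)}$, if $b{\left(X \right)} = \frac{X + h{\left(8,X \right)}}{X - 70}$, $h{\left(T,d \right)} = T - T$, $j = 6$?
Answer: $\frac{572}{83} \approx 6.8916$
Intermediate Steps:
$h{\left(T,d \right)} = 0$
$M = 44$ ($M = 6 \cdot 6 + 8 = 36 + 8 = 44$)
$b{\left(X \right)} = \frac{X}{-70 + X}$ ($b{\left(X \right)} = \frac{X + 0}{X - 70} = \frac{X}{-70 + X}$)
$M b{\left(-13 \right)} = 44 \left(- \frac{13}{-70 - 13}\right) = 44 \left(- \frac{13}{-83}\right) = 44 \left(\left(-13\right) \left(- \frac{1}{83}\right)\right) = 44 \cdot \frac{13}{83} = \frac{572}{83}$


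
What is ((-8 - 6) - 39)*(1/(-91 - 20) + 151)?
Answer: -888280/111 ≈ -8002.5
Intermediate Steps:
((-8 - 6) - 39)*(1/(-91 - 20) + 151) = (-14 - 39)*(1/(-111) + 151) = -53*(-1/111 + 151) = -53*16760/111 = -888280/111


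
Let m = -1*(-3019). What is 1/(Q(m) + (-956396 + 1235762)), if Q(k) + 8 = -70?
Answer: 1/279288 ≈ 3.5805e-6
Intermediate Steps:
m = 3019
Q(k) = -78 (Q(k) = -8 - 70 = -78)
1/(Q(m) + (-956396 + 1235762)) = 1/(-78 + (-956396 + 1235762)) = 1/(-78 + 279366) = 1/279288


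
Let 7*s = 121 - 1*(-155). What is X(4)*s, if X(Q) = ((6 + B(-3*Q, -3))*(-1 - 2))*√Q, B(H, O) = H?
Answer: 9936/7 ≈ 1419.4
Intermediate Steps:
X(Q) = √Q*(-18 + 9*Q) (X(Q) = ((6 - 3*Q)*(-1 - 2))*√Q = ((6 - 3*Q)*(-3))*√Q = (-18 + 9*Q)*√Q = √Q*(-18 + 9*Q))
s = 276/7 (s = (121 - 1*(-155))/7 = (121 + 155)/7 = (⅐)*276 = 276/7 ≈ 39.429)
X(4)*s = (9*√4*(-2 + 4))*(276/7) = (9*2*2)*(276/7) = 36*(276/7) = 9936/7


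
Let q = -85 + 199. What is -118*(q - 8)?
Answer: -12508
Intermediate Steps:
q = 114
-118*(q - 8) = -118*(114 - 8) = -118*106 = -12508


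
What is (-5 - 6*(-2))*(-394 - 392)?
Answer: -5502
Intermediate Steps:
(-5 - 6*(-2))*(-394 - 392) = (-5 + 12)*(-786) = 7*(-786) = -5502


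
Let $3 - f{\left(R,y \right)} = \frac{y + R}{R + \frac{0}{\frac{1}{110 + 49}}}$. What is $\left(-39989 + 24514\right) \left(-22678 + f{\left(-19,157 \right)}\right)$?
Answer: $\frac{6664881325}{19} \approx 3.5078 \cdot 10^{8}$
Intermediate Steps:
$f{\left(R,y \right)} = 3 - \frac{R + y}{R}$ ($f{\left(R,y \right)} = 3 - \frac{y + R}{R + \frac{0}{\frac{1}{110 + 49}}} = 3 - \frac{R + y}{R + \frac{0}{\frac{1}{159}}} = 3 - \frac{R + y}{R + 0 \frac{1}{\frac{1}{159}}} = 3 - \frac{R + y}{R + 0 \cdot 159} = 3 - \frac{R + y}{R + 0} = 3 - \frac{R + y}{R}$)
$\left(-39989 + 24514\right) \left(-22678 + f{\left(-19,157 \right)}\right) = \left(-39989 + 24514\right) \left(-22678 - \left(-2 + \frac{157}{-19}\right)\right) = - 15475 \left(-22678 - \left(-2 + 157 \left(- \frac{1}{19}\right)\right)\right) = - 15475 \left(-22678 + \left(2 + \frac{157}{19}\right)\right) = - 15475 \left(-22678 + \frac{195}{19}\right) = \left(-15475\right) \left(- \frac{430687}{19}\right) = \frac{6664881325}{19}$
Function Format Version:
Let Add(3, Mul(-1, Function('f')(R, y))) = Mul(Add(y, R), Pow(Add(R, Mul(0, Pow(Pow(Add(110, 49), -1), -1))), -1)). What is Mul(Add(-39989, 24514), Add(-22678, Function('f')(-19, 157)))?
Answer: Rational(6664881325, 19) ≈ 3.5078e+8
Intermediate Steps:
Function('f')(R, y) = Add(3, Mul(-1, Pow(R, -1), Add(R, y))) (Function('f')(R, y) = Add(3, Mul(-1, Mul(Add(y, R), Pow(Add(R, Mul(0, Pow(Pow(Add(110, 49), -1), -1))), -1)))) = Add(3, Mul(-1, Mul(Add(R, y), Pow(Add(R, Mul(0, Pow(Pow(159, -1), -1))), -1)))) = Add(3, Mul(-1, Mul(Add(R, y), Pow(Add(R, Mul(0, Pow(Rational(1, 159), -1))), -1)))) = Add(3, Mul(-1, Mul(Add(R, y), Pow(Add(R, Mul(0, 159)), -1)))) = Add(3, Mul(-1, Mul(Add(R, y), Pow(Add(R, 0), -1)))) = Add(3, Mul(-1, Mul(Add(R, y), Pow(R, -1)))) = Add(3, Mul(-1, Mul(Pow(R, -1), Add(R, y)))) = Add(3, Mul(-1, Pow(R, -1), Add(R, y))))
Mul(Add(-39989, 24514), Add(-22678, Function('f')(-19, 157))) = Mul(Add(-39989, 24514), Add(-22678, Add(2, Mul(-1, 157, Pow(-19, -1))))) = Mul(-15475, Add(-22678, Add(2, Mul(-1, 157, Rational(-1, 19))))) = Mul(-15475, Add(-22678, Add(2, Rational(157, 19)))) = Mul(-15475, Add(-22678, Rational(195, 19))) = Mul(-15475, Rational(-430687, 19)) = Rational(6664881325, 19)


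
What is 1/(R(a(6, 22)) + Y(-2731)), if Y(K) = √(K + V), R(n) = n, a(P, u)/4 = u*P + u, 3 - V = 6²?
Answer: 154/95555 - I*√691/191110 ≈ 0.0016116 - 0.00013755*I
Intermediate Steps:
V = -33 (V = 3 - 1*6² = 3 - 1*36 = 3 - 36 = -33)
a(P, u) = 4*u + 4*P*u (a(P, u) = 4*(u*P + u) = 4*(P*u + u) = 4*(u + P*u) = 4*u + 4*P*u)
Y(K) = √(-33 + K) (Y(K) = √(K - 33) = √(-33 + K))
1/(R(a(6, 22)) + Y(-2731)) = 1/(4*22*(1 + 6) + √(-33 - 2731)) = 1/(4*22*7 + √(-2764)) = 1/(616 + 2*I*√691)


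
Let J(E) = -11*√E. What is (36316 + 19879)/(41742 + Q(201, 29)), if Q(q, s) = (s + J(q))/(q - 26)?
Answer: 14367418639175/10672251436064 + 21635075*√201/10672251436064 ≈ 1.3463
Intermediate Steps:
Q(q, s) = (s - 11*√q)/(-26 + q) (Q(q, s) = (s - 11*√q)/(q - 26) = (s - 11*√q)/(-26 + q))
(36316 + 19879)/(41742 + Q(201, 29)) = (36316 + 19879)/(41742 + (29 - 11*√201)/(-26 + 201)) = 56195/(41742 + (29 - 11*√201)/175) = 56195/(41742 + (29/175 - 11*√201/175)) = 56195/(7304879/175 - 11*√201/175)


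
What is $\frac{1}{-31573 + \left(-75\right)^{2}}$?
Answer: $- \frac{1}{25948} \approx -3.8539 \cdot 10^{-5}$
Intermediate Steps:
$\frac{1}{-31573 + \left(-75\right)^{2}} = \frac{1}{-31573 + 5625} = \frac{1}{-25948} = - \frac{1}{25948}$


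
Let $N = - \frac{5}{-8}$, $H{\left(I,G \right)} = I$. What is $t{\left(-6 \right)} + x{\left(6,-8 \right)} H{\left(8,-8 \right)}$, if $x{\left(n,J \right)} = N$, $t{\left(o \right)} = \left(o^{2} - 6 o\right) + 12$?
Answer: $89$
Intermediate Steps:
$t{\left(o \right)} = 12 + o^{2} - 6 o$
$N = \frac{5}{8}$ ($N = \left(-5\right) \left(- \frac{1}{8}\right) = \frac{5}{8} \approx 0.625$)
$x{\left(n,J \right)} = \frac{5}{8}$
$t{\left(-6 \right)} + x{\left(6,-8 \right)} H{\left(8,-8 \right)} = \left(12 + \left(-6\right)^{2} - -36\right) + \frac{5}{8} \cdot 8 = \left(12 + 36 + 36\right) + 5 = 84 + 5 = 89$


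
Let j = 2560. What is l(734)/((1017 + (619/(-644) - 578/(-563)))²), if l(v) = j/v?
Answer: 168266822635520/49905958666923973927 ≈ 3.3717e-6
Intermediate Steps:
l(v) = 2560/v
l(734)/((1017 + (619/(-644) - 578/(-563)))²) = (2560/734)/((1017 + (619/(-644) - 578/(-563)))²) = (2560*(1/734))/((1017 + (619*(-1/644) - 578*(-1/563)))²) = 1280/(367*((1017 + (-619/644 + 578/563))²)) = 1280/(367*((1017 + 23735/362572)²)) = 1280/(367*((368759459/362572)²)) = 1280/(367*(135983538601972681/131458455184)) = (1280/367)*(131458455184/135983538601972681) = 168266822635520/49905958666923973927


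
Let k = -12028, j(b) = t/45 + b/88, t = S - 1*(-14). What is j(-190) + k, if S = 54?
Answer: -23816723/1980 ≈ -12029.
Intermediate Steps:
t = 68 (t = 54 - 1*(-14) = 54 + 14 = 68)
j(b) = 68/45 + b/88
j(-190) + k = (68/45 + (1/88)*(-190)) - 12028 = (68/45 - 95/44) - 12028 = -1283/1980 - 12028 = -23816723/1980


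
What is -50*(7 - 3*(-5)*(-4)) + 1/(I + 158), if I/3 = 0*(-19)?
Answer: 418701/158 ≈ 2650.0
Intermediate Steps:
I = 0 (I = 3*(0*(-19)) = 3*0 = 0)
-50*(7 - 3*(-5)*(-4)) + 1/(I + 158) = -50*(7 - 3*(-5)*(-4)) + 1/(0 + 158) = -50*(7 + 15*(-4)) + 1/158 = -50*(7 - 60) + 1/158 = -50*(-53) + 1/158 = 2650 + 1/158 = 418701/158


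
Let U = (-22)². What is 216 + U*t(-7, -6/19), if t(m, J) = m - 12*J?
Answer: -25420/19 ≈ -1337.9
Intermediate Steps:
U = 484
216 + U*t(-7, -6/19) = 216 + 484*(-7 - (-72)/19) = 216 + 484*(-7 - 12*(-6/19)) = 216 + 484*(-7 + 72/19) = 216 + 484*(-61/19) = 216 - 29524/19 = -25420/19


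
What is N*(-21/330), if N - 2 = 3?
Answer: -7/22 ≈ -0.31818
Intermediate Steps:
N = 5 (N = 2 + 3 = 5)
N*(-21/330) = 5*(-21/330) = 5*(-21*1/330) = 5*(-7/110) = -7/22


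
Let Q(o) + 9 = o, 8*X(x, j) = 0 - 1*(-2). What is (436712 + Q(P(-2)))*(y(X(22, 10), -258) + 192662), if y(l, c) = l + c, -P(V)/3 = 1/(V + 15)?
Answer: 1092305094228/13 ≈ 8.4023e+10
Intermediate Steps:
P(V) = -3/(15 + V) (P(V) = -3/(V + 15) = -3/(15 + V))
X(x, j) = ¼ (X(x, j) = (0 - 1*(-2))/8 = (0 + 2)/8 = (⅛)*2 = ¼)
Q(o) = -9 + o
y(l, c) = c + l
(436712 + Q(P(-2)))*(y(X(22, 10), -258) + 192662) = (436712 + (-9 - 3/(15 - 2)))*((-258 + ¼) + 192662) = (436712 + (-9 - 3/13))*(-1031/4 + 192662) = (436712 + (-9 - 3*1/13))*(769617/4) = (436712 + (-9 - 3/13))*(769617/4) = (436712 - 120/13)*(769617/4) = (5677136/13)*(769617/4) = 1092305094228/13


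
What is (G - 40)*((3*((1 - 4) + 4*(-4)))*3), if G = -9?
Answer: 8379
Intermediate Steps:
(G - 40)*((3*((1 - 4) + 4*(-4)))*3) = (-9 - 40)*((3*((1 - 4) + 4*(-4)))*3) = -49*3*(-3 - 16)*3 = -49*3*(-19)*3 = -(-2793)*3 = -49*(-171) = 8379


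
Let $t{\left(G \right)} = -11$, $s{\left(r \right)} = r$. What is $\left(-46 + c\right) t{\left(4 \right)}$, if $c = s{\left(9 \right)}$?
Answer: $407$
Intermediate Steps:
$c = 9$
$\left(-46 + c\right) t{\left(4 \right)} = \left(-46 + 9\right) \left(-11\right) = \left(-37\right) \left(-11\right) = 407$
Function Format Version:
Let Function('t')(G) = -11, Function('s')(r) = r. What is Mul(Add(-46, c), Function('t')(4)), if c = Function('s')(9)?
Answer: 407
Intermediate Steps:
c = 9
Mul(Add(-46, c), Function('t')(4)) = Mul(Add(-46, 9), -11) = Mul(-37, -11) = 407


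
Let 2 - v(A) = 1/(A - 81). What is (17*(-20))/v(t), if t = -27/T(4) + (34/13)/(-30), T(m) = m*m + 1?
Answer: -93183460/551453 ≈ -168.98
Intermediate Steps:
T(m) = 1 + m² (T(m) = m² + 1 = 1 + m²)
t = -5554/3315 (t = -27/(1 + 4²) + (34/13)/(-30) = -27/(1 + 16) + (34*(1/13))*(-1/30) = -27/17 + (34/13)*(-1/30) = -27*1/17 - 17/195 = -27/17 - 17/195 = -5554/3315 ≈ -1.6754)
v(A) = 2 - 1/(-81 + A) (v(A) = 2 - 1/(A - 81) = 2 - 1/(-81 + A))
(17*(-20))/v(t) = (17*(-20))/(((-163 + 2*(-5554/3315))/(-81 - 5554/3315))) = -340*(-274069/(3315*(-163 - 11108/3315))) = -340/((-3315/274069*(-551453/3315))) = -340/551453/274069 = -340*274069/551453 = -93183460/551453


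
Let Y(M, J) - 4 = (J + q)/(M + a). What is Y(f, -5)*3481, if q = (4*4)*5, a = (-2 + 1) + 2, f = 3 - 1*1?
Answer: 100949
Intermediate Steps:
f = 2 (f = 3 - 1 = 2)
a = 1 (a = -1 + 2 = 1)
q = 80 (q = 16*5 = 80)
Y(M, J) = 4 + (80 + J)/(1 + M) (Y(M, J) = 4 + (J + 80)/(M + 1) = 4 + (80 + J)/(1 + M))
Y(f, -5)*3481 = ((84 - 5 + 4*2)/(1 + 2))*3481 = ((84 - 5 + 8)/3)*3481 = ((⅓)*87)*3481 = 29*3481 = 100949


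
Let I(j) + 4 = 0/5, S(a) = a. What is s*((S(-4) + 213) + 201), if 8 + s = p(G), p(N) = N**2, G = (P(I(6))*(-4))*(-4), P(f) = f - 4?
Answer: 6714160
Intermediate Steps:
I(j) = -4 (I(j) = -4 + 0/5 = -4 + 0*(1/5) = -4 + 0 = -4)
P(f) = -4 + f
G = -128 (G = ((-4 - 4)*(-4))*(-4) = -8*(-4)*(-4) = 32*(-4) = -128)
s = 16376 (s = -8 + (-128)**2 = -8 + 16384 = 16376)
s*((S(-4) + 213) + 201) = 16376*((-4 + 213) + 201) = 16376*(209 + 201) = 16376*410 = 6714160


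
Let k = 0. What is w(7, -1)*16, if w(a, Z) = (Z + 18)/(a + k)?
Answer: 272/7 ≈ 38.857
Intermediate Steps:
w(a, Z) = (18 + Z)/a (w(a, Z) = (Z + 18)/(a + 0) = (18 + Z)/a)
w(7, -1)*16 = ((18 - 1)/7)*16 = ((⅐)*17)*16 = (17/7)*16 = 272/7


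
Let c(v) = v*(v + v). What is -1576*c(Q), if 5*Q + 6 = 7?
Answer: -3152/25 ≈ -126.08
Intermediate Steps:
Q = ⅕ (Q = -6/5 + (⅕)*7 = -6/5 + 7/5 = ⅕ ≈ 0.20000)
c(v) = 2*v² (c(v) = v*(2*v) = 2*v²)
-1576*c(Q) = -3152*(⅕)² = -3152/25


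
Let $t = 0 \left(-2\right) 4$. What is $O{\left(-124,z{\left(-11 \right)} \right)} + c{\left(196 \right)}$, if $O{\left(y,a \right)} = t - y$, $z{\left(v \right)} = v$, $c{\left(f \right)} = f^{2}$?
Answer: $38540$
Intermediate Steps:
$t = 0$ ($t = 0 \cdot 4 = 0$)
$O{\left(y,a \right)} = - y$ ($O{\left(y,a \right)} = 0 - y = - y$)
$O{\left(-124,z{\left(-11 \right)} \right)} + c{\left(196 \right)} = \left(-1\right) \left(-124\right) + 196^{2} = 124 + 38416 = 38540$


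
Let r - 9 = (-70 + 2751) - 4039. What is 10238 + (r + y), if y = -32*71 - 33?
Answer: 6584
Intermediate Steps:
y = -2305 (y = -2272 - 33 = -2305)
r = -1349 (r = 9 + ((-70 + 2751) - 4039) = 9 + (2681 - 4039) = 9 - 1358 = -1349)
10238 + (r + y) = 10238 + (-1349 - 2305) = 10238 - 3654 = 6584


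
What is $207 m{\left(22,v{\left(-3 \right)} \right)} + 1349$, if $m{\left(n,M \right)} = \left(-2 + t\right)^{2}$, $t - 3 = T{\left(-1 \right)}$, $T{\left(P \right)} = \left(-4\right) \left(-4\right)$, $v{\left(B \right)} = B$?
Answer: $61172$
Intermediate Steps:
$T{\left(P \right)} = 16$
$t = 19$ ($t = 3 + 16 = 19$)
$m{\left(n,M \right)} = 289$ ($m{\left(n,M \right)} = \left(-2 + 19\right)^{2} = 17^{2} = 289$)
$207 m{\left(22,v{\left(-3 \right)} \right)} + 1349 = 207 \cdot 289 + 1349 = 59823 + 1349 = 61172$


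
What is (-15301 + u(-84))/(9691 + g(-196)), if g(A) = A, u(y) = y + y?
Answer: -15469/9495 ≈ -1.6292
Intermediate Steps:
u(y) = 2*y
(-15301 + u(-84))/(9691 + g(-196)) = (-15301 + 2*(-84))/(9691 - 196) = (-15301 - 168)/9495 = -15469*1/9495 = -15469/9495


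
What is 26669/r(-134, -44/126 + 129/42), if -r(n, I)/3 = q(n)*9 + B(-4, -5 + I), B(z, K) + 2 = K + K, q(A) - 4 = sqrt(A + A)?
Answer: -21201855/1828573 + 12961134*I*sqrt(67)/1828573 ≈ -11.595 + 58.019*I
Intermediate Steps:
q(A) = 4 + sqrt(2)*sqrt(A) (q(A) = 4 + sqrt(A + A) = 4 + sqrt(2*A) = 4 + sqrt(2)*sqrt(A))
B(z, K) = -2 + 2*K (B(z, K) = -2 + (K + K) = -2 + 2*K)
r(n, I) = -72 - 6*I - 27*sqrt(2)*sqrt(n) (r(n, I) = -3*((4 + sqrt(2)*sqrt(n))*9 + (-2 + 2*(-5 + I))) = -3*((36 + 9*sqrt(2)*sqrt(n)) + (-2 + (-10 + 2*I))) = -3*((36 + 9*sqrt(2)*sqrt(n)) + (-12 + 2*I)) = -3*(24 + 2*I + 9*sqrt(2)*sqrt(n)) = -72 - 6*I - 27*sqrt(2)*sqrt(n))
26669/r(-134, -44/126 + 129/42) = 26669/(-72 - 6*(-44/126 + 129/42) - 27*sqrt(2)*sqrt(-134)) = 26669/(-72 - 6*(-44*1/126 + 129*(1/42)) - 27*sqrt(2)*I*sqrt(134)) = 26669/(-72 - 6*(-22/63 + 43/14) - 54*I*sqrt(67)) = 26669/(-72 - 6*49/18 - 54*I*sqrt(67)) = 26669/(-72 - 49/3 - 54*I*sqrt(67)) = 26669/(-265/3 - 54*I*sqrt(67))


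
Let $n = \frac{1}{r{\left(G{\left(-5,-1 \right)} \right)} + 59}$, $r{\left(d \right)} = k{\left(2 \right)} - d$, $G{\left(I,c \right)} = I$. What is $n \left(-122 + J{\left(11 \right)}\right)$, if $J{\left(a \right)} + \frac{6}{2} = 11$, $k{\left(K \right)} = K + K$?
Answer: $- \frac{57}{34} \approx -1.6765$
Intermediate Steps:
$k{\left(K \right)} = 2 K$
$J{\left(a \right)} = 8$ ($J{\left(a \right)} = -3 + 11 = 8$)
$r{\left(d \right)} = 4 - d$ ($r{\left(d \right)} = 2 \cdot 2 - d = 4 - d$)
$n = \frac{1}{68}$ ($n = \frac{1}{\left(4 - -5\right) + 59} = \frac{1}{\left(4 + 5\right) + 59} = \frac{1}{9 + 59} = \frac{1}{68} \approx 0.014706$)
$n \left(-122 + J{\left(11 \right)}\right) = \frac{-122 + 8}{68} = \frac{1}{68} \left(-114\right) = - \frac{57}{34}$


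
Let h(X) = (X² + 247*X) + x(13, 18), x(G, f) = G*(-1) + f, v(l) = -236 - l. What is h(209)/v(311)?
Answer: -95309/547 ≈ -174.24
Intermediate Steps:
x(G, f) = f - G (x(G, f) = -G + f = f - G)
h(X) = 5 + X² + 247*X (h(X) = (X² + 247*X) + (18 - 1*13) = (X² + 247*X) + (18 - 13) = (X² + 247*X) + 5 = 5 + X² + 247*X)
h(209)/v(311) = (5 + 209² + 247*209)/(-236 - 1*311) = (5 + 43681 + 51623)/(-236 - 311) = 95309/(-547) = 95309*(-1/547) = -95309/547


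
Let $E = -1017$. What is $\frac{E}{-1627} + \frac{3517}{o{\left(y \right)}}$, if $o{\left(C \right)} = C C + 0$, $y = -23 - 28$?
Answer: $\frac{8367376}{4231827} \approx 1.9772$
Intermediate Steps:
$y = -51$ ($y = -23 - 28 = -51$)
$o{\left(C \right)} = C^{2}$ ($o{\left(C \right)} = C^{2} + 0 = C^{2}$)
$\frac{E}{-1627} + \frac{3517}{o{\left(y \right)}} = - \frac{1017}{-1627} + \frac{3517}{\left(-51\right)^{2}} = \left(-1017\right) \left(- \frac{1}{1627}\right) + \frac{3517}{2601} = \frac{1017}{1627} + 3517 \cdot \frac{1}{2601} = \frac{1017}{1627} + \frac{3517}{2601} = \frac{8367376}{4231827}$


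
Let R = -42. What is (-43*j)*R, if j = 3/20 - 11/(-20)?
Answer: 6321/5 ≈ 1264.2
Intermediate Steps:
j = 7/10 (j = 3*(1/20) - 11*(-1/20) = 3/20 + 11/20 = 7/10 ≈ 0.70000)
(-43*j)*R = -43*7/10*(-42) = -301/10*(-42) = 6321/5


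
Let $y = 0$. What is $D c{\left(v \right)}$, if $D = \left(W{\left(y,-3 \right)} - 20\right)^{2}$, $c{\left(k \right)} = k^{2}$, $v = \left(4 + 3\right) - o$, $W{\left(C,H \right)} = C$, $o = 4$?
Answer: $3600$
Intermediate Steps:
$v = 3$ ($v = \left(4 + 3\right) - 4 = 7 - 4 = 3$)
$D = 400$ ($D = \left(0 - 20\right)^{2} = \left(-20\right)^{2} = 400$)
$D c{\left(v \right)} = 400 \cdot 3^{2} = 400 \cdot 9 = 3600$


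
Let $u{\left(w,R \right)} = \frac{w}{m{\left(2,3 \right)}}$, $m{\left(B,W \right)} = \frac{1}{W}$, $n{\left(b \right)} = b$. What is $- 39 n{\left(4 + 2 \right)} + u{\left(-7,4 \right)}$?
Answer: $-255$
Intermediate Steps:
$u{\left(w,R \right)} = 3 w$ ($u{\left(w,R \right)} = \frac{w}{\frac{1}{3}} = w \frac{1}{\frac{1}{3}} = w 3 = 3 w$)
$- 39 n{\left(4 + 2 \right)} + u{\left(-7,4 \right)} = - 39 \left(4 + 2\right) + 3 \left(-7\right) = \left(-39\right) 6 - 21 = -234 - 21 = -255$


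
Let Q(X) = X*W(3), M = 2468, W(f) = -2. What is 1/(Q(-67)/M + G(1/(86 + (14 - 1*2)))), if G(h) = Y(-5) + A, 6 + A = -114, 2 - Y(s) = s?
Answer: -1234/139375 ≈ -0.0088538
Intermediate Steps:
Y(s) = 2 - s
A = -120 (A = -6 - 114 = -120)
G(h) = -113 (G(h) = (2 - 1*(-5)) - 120 = (2 + 5) - 120 = 7 - 120 = -113)
Q(X) = -2*X (Q(X) = X*(-2) = -2*X)
1/(Q(-67)/M + G(1/(86 + (14 - 1*2)))) = 1/(-2*(-67)/2468 - 113) = 1/(134*(1/2468) - 113) = 1/(67/1234 - 113) = 1/(-139375/1234) = -1234/139375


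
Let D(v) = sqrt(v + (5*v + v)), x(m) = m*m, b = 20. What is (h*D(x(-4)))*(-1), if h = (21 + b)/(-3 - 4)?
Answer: 164*sqrt(7)/7 ≈ 61.986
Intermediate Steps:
x(m) = m**2
h = -41/7 (h = (21 + 20)/(-3 - 4) = 41/(-7) = 41*(-1/7) = -41/7 ≈ -5.8571)
D(v) = sqrt(7)*sqrt(v) (D(v) = sqrt(v + 6*v) = sqrt(7*v) = sqrt(7)*sqrt(v))
(h*D(x(-4)))*(-1) = -41*sqrt(7)*sqrt((-4)**2)/7*(-1) = -41*sqrt(7)*sqrt(16)/7*(-1) = -41*sqrt(7)*4/7*(-1) = -164*sqrt(7)/7*(-1) = 164*sqrt(7)/7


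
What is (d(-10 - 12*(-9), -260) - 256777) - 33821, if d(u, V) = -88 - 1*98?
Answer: -290784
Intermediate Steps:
d(u, V) = -186 (d(u, V) = -88 - 98 = -186)
(d(-10 - 12*(-9), -260) - 256777) - 33821 = (-186 - 256777) - 33821 = -256963 - 33821 = -290784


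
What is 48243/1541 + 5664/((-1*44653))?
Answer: 2145466455/68810273 ≈ 31.179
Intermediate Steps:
48243/1541 + 5664/((-1*44653)) = 48243*(1/1541) + 5664/(-44653) = 48243/1541 + 5664*(-1/44653) = 48243/1541 - 5664/44653 = 2145466455/68810273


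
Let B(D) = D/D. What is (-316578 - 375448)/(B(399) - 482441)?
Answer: 346013/241220 ≈ 1.4344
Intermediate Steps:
B(D) = 1
(-316578 - 375448)/(B(399) - 482441) = (-316578 - 375448)/(1 - 482441) = -692026/(-482440) = -692026*(-1/482440) = 346013/241220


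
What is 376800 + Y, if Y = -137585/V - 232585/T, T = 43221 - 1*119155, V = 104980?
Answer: 300369450676991/797155132 ≈ 3.7680e+5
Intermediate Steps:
T = -75934 (T = 43221 - 119155 = -75934)
Y = 1396939391/797155132 (Y = -137585/104980 - 232585/(-75934) = -137585*1/104980 - 232585*(-1/75934) = -27517/20996 + 232585/75934 = 1396939391/797155132 ≈ 1.7524)
376800 + Y = 376800 + 1396939391/797155132 = 300369450676991/797155132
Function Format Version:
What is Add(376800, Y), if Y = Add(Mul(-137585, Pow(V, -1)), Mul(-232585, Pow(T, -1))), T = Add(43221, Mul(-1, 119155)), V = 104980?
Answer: Rational(300369450676991, 797155132) ≈ 3.7680e+5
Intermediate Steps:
T = -75934 (T = Add(43221, -119155) = -75934)
Y = Rational(1396939391, 797155132) (Y = Add(Mul(-137585, Pow(104980, -1)), Mul(-232585, Pow(-75934, -1))) = Add(Mul(-137585, Rational(1, 104980)), Mul(-232585, Rational(-1, 75934))) = Add(Rational(-27517, 20996), Rational(232585, 75934)) = Rational(1396939391, 797155132) ≈ 1.7524)
Add(376800, Y) = Add(376800, Rational(1396939391, 797155132)) = Rational(300369450676991, 797155132)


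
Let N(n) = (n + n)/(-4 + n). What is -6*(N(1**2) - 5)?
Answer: 34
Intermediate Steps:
N(n) = 2*n/(-4 + n) (N(n) = (2*n)/(-4 + n) = 2*n/(-4 + n))
-6*(N(1**2) - 5) = -6*(2*1**2/(-4 + 1**2) - 5) = -6*(2*1/(-4 + 1) - 5) = -6*(2*1/(-3) - 5) = -6*(2*1*(-1/3) - 5) = -6*(-2/3 - 5) = -6*(-17/3) = 34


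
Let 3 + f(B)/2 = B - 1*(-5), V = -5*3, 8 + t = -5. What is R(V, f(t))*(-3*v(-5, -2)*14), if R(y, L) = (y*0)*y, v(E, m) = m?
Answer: 0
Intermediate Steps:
t = -13 (t = -8 - 5 = -13)
V = -15
f(B) = 4 + 2*B (f(B) = -6 + 2*(B - 1*(-5)) = -6 + 2*(B + 5) = -6 + 2*(5 + B) = -6 + (10 + 2*B) = 4 + 2*B)
R(y, L) = 0 (R(y, L) = 0*y = 0)
R(V, f(t))*(-3*v(-5, -2)*14) = 0*(-3*(-2)*14) = 0*(6*14) = 0*84 = 0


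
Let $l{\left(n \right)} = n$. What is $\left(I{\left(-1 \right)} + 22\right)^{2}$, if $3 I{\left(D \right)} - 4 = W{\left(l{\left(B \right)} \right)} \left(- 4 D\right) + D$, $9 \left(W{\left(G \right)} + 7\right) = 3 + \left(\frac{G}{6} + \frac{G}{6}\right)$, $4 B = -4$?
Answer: $\frac{1297321}{6561} \approx 197.73$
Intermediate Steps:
$B = -1$ ($B = \frac{1}{4} \left(-4\right) = -1$)
$W{\left(G \right)} = - \frac{20}{3} + \frac{G}{27}$ ($W{\left(G \right)} = -7 + \frac{3 + \left(\frac{G}{6} + \frac{G}{6}\right)}{9} = -7 + \frac{3 + \frac{G}{3}}{9} = -7 + \left(\frac{1}{3} + \frac{G}{27}\right) = - \frac{20}{3} + \frac{G}{27}$)
$I{\left(D \right)} = \frac{4}{3} + \frac{751 D}{81}$ ($I{\left(D \right)} = \frac{4}{3} + \frac{\left(- \frac{20}{3} + \frac{1}{27} \left(-1\right)\right) \left(- 4 D\right) + D}{3} = \frac{4}{3} + \frac{\left(- \frac{20}{3} - \frac{1}{27}\right) \left(- 4 D\right) + D}{3} = \frac{4}{3} + \frac{- \frac{181 \left(- 4 D\right)}{27} + D}{3} = \frac{4}{3} + \frac{\frac{724 D}{27} + D}{3} = \frac{4}{3} + \frac{\frac{751}{27} D}{3} = \frac{4}{3} + \frac{751 D}{81}$)
$\left(I{\left(-1 \right)} + 22\right)^{2} = \left(\left(\frac{4}{3} + \frac{751}{81} \left(-1\right)\right) + 22\right)^{2} = \left(\left(\frac{4}{3} - \frac{751}{81}\right) + 22\right)^{2} = \left(- \frac{643}{81} + 22\right)^{2} = \left(\frac{1139}{81}\right)^{2} = \frac{1297321}{6561}$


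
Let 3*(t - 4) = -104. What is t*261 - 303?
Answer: -8307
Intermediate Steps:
t = -92/3 (t = 4 + (⅓)*(-104) = 4 - 104/3 = -92/3 ≈ -30.667)
t*261 - 303 = -92/3*261 - 303 = -8004 - 303 = -8307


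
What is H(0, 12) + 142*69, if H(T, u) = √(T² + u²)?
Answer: 9810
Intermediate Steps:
H(0, 12) + 142*69 = √(0² + 12²) + 142*69 = √(0 + 144) + 9798 = √144 + 9798 = 12 + 9798 = 9810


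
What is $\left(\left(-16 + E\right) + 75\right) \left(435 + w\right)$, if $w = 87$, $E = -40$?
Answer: $9918$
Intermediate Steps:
$\left(\left(-16 + E\right) + 75\right) \left(435 + w\right) = \left(\left(-16 - 40\right) + 75\right) \left(435 + 87\right) = \left(-56 + 75\right) 522 = 19 \cdot 522 = 9918$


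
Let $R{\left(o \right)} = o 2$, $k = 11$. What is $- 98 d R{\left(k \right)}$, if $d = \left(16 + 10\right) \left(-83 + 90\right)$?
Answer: $-392392$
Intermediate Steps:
$d = 182$ ($d = 26 \cdot 7 = 182$)
$R{\left(o \right)} = 2 o$
$- 98 d R{\left(k \right)} = \left(-98\right) 182 \cdot 2 \cdot 11 = \left(-17836\right) 22 = -392392$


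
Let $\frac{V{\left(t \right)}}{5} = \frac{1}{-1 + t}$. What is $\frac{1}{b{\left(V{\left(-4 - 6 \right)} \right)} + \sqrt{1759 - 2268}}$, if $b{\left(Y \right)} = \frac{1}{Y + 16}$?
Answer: $\frac{1881}{14883790} - \frac{29241 i \sqrt{509}}{14883790} \approx 0.00012638 - 0.044324 i$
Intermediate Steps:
$V{\left(t \right)} = \frac{5}{-1 + t}$
$b{\left(Y \right)} = \frac{1}{16 + Y}$
$\frac{1}{b{\left(V{\left(-4 - 6 \right)} \right)} + \sqrt{1759 - 2268}} = \frac{1}{\frac{1}{16 + \frac{5}{-1 - 10}} + \sqrt{1759 - 2268}} = \frac{1}{\frac{1}{16 + \frac{5}{-1 - 10}} + \sqrt{-509}} = \frac{1}{\frac{1}{16 + \frac{5}{-1 - 10}} + i \sqrt{509}} = \frac{1}{\frac{1}{16 + \frac{5}{-11}} + i \sqrt{509}} = \frac{1}{\frac{1}{16 + 5 \left(- \frac{1}{11}\right)} + i \sqrt{509}} = \frac{1}{\frac{1}{16 - \frac{5}{11}} + i \sqrt{509}} = \frac{1}{\frac{1}{\frac{171}{11}} + i \sqrt{509}} = \frac{1}{\frac{11}{171} + i \sqrt{509}}$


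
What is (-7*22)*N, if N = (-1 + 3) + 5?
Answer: -1078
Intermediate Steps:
N = 7 (N = 2 + 5 = 7)
(-7*22)*N = -7*22*7 = -154*7 = -1078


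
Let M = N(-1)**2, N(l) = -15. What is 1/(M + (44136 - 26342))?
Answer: 1/18019 ≈ 5.5497e-5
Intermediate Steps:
M = 225 (M = (-15)**2 = 225)
1/(M + (44136 - 26342)) = 1/(225 + (44136 - 26342)) = 1/(225 + 17794) = 1/18019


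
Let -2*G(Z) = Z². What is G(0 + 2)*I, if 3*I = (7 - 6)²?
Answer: -⅔ ≈ -0.66667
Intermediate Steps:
G(Z) = -Z²/2
I = ⅓ (I = (7 - 6)²/3 = (⅓)*1² = (⅓)*1 = ⅓ ≈ 0.33333)
G(0 + 2)*I = -(0 + 2)²/2*(⅓) = -½*2²*(⅓) = -½*4*(⅓) = -2*⅓ = -⅔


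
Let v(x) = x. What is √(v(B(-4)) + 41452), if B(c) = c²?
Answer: 2*√10367 ≈ 203.64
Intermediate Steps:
√(v(B(-4)) + 41452) = √((-4)² + 41452) = √(16 + 41452) = √41468 = 2*√10367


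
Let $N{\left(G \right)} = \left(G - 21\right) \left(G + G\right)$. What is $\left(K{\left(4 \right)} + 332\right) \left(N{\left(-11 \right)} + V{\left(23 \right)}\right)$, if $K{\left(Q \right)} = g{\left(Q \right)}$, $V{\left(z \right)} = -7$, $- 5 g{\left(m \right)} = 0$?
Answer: $231404$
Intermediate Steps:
$g{\left(m \right)} = 0$ ($g{\left(m \right)} = \left(- \frac{1}{5}\right) 0 = 0$)
$K{\left(Q \right)} = 0$
$N{\left(G \right)} = 2 G \left(-21 + G\right)$ ($N{\left(G \right)} = \left(-21 + G\right) 2 G = 2 G \left(-21 + G\right)$)
$\left(K{\left(4 \right)} + 332\right) \left(N{\left(-11 \right)} + V{\left(23 \right)}\right) = \left(0 + 332\right) \left(2 \left(-11\right) \left(-21 - 11\right) - 7\right) = 332 \left(2 \left(-11\right) \left(-32\right) - 7\right) = 332 \left(704 - 7\right) = 332 \cdot 697 = 231404$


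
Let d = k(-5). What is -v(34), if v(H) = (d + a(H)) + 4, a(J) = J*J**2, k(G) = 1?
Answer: -39309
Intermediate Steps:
a(J) = J**3
d = 1
v(H) = 5 + H**3 (v(H) = (1 + H**3) + 4 = 5 + H**3)
-v(34) = -(5 + 34**3) = -(5 + 39304) = -1*39309 = -39309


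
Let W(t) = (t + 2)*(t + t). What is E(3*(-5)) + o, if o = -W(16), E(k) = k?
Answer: -591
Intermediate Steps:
W(t) = 2*t*(2 + t) (W(t) = (2 + t)*(2*t) = 2*t*(2 + t))
o = -576 (o = -2*16*(2 + 16) = -2*16*18 = -1*576 = -576)
E(3*(-5)) + o = 3*(-5) - 576 = -15 - 576 = -591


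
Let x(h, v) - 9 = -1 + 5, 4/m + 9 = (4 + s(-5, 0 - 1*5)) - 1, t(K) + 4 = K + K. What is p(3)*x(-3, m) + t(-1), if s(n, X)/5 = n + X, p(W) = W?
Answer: 33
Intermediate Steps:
t(K) = -4 + 2*K (t(K) = -4 + (K + K) = -4 + 2*K)
s(n, X) = 5*X + 5*n (s(n, X) = 5*(n + X) = 5*(X + n) = 5*X + 5*n)
m = -1/14 (m = 4/(-9 + ((4 + (5*(0 - 1*5) + 5*(-5))) - 1)) = 4/(-9 + ((4 + (5*(0 - 5) - 25)) - 1)) = 4/(-9 + ((4 + (5*(-5) - 25)) - 1)) = 4/(-9 + ((4 + (-25 - 25)) - 1)) = 4/(-9 + ((4 - 50) - 1)) = 4/(-9 + (-46 - 1)) = 4/(-9 - 47) = 4/(-56) = 4*(-1/56) = -1/14 ≈ -0.071429)
x(h, v) = 13 (x(h, v) = 9 + (-1 + 5) = 9 + 4 = 13)
p(3)*x(-3, m) + t(-1) = 3*13 + (-4 + 2*(-1)) = 39 + (-4 - 2) = 39 - 6 = 33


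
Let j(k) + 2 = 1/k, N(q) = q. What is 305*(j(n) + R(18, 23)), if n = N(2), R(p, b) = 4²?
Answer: 8845/2 ≈ 4422.5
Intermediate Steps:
R(p, b) = 16
n = 2
j(k) = -2 + 1/k
305*(j(n) + R(18, 23)) = 305*((-2 + 1/2) + 16) = 305*((-2 + ½) + 16) = 305*(-3/2 + 16) = 305*(29/2) = 8845/2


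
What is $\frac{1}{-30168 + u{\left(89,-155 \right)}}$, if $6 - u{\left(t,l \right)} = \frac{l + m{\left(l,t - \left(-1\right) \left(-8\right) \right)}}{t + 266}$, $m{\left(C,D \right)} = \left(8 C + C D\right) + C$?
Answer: $- \frac{71}{2138681} \approx -3.3198 \cdot 10^{-5}$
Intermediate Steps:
$m{\left(C,D \right)} = 9 C + C D$
$u{\left(t,l \right)} = 6 - \frac{l + l \left(1 + t\right)}{266 + t}$ ($u{\left(t,l \right)} = 6 - \frac{l + l \left(9 + \left(t - \left(-1\right) \left(-8\right)\right)\right)}{t + 266} = 6 - \frac{l + l \left(9 + \left(t - 8\right)\right)}{266 + t} = 6 - \frac{l + l \left(9 + \left(-8 + t\right)\right)}{266 + t} = 6 - \frac{l + l \left(1 + t\right)}{266 + t}$)
$\frac{1}{-30168 + u{\left(89,-155 \right)}} = \frac{1}{-30168 + \frac{1596 - -155 + 6 \cdot 89 - - 155 \left(1 + 89\right)}{266 + 89}} = \frac{1}{-30168 + \frac{1596 + 155 + 534 - \left(-155\right) 90}{355}} = \frac{1}{-30168 + \frac{1596 + 155 + 534 + 13950}{355}} = \frac{1}{-30168 + \frac{1}{355} \cdot 16235} = \frac{1}{-30168 + \frac{3247}{71}} = \frac{1}{- \frac{2138681}{71}} = - \frac{71}{2138681}$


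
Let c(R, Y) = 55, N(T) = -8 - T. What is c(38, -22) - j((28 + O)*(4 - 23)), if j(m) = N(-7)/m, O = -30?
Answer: 2091/38 ≈ 55.026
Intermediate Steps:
j(m) = -1/m (j(m) = (-8 - 1*(-7))/m = (-8 + 7)/m = -1/m)
c(38, -22) - j((28 + O)*(4 - 23)) = 55 - (-1)/((28 - 30)*(4 - 23)) = 55 - (-1)/((-2*(-19))) = 55 - (-1)/38 = 55 - 1*(-1/38) = 55 + 1/38 = 2091/38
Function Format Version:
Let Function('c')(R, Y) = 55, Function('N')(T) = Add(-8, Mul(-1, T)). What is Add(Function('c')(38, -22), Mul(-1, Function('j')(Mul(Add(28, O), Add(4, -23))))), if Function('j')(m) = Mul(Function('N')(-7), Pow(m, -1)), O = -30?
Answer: Rational(2091, 38) ≈ 55.026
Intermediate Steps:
Function('j')(m) = Mul(-1, Pow(m, -1)) (Function('j')(m) = Mul(Add(-8, Mul(-1, -7)), Pow(m, -1)) = Mul(Add(-8, 7), Pow(m, -1)) = Mul(-1, Pow(m, -1)))
Add(Function('c')(38, -22), Mul(-1, Function('j')(Mul(Add(28, O), Add(4, -23))))) = Add(55, Mul(-1, Mul(-1, Pow(Mul(Add(28, -30), Add(4, -23)), -1)))) = Add(55, Mul(-1, Mul(-1, Pow(Mul(-2, -19), -1)))) = Add(55, Mul(-1, Mul(-1, Pow(38, -1)))) = Add(55, Mul(-1, Mul(-1, Rational(1, 38)))) = Add(55, Mul(-1, Rational(-1, 38))) = Add(55, Rational(1, 38)) = Rational(2091, 38)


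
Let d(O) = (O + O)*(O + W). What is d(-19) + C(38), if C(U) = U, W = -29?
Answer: 1862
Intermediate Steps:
d(O) = 2*O*(-29 + O) (d(O) = (O + O)*(O - 29) = (2*O)*(-29 + O) = 2*O*(-29 + O))
d(-19) + C(38) = 2*(-19)*(-29 - 19) + 38 = 2*(-19)*(-48) + 38 = 1824 + 38 = 1862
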